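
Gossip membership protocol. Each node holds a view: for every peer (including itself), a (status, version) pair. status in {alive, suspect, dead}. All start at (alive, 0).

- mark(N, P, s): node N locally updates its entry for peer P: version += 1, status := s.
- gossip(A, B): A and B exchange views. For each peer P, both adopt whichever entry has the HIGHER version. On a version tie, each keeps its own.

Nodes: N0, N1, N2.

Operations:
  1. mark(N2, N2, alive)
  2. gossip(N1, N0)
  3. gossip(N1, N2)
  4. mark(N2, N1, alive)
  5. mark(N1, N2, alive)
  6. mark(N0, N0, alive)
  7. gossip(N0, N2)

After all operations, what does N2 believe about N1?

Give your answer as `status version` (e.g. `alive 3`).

Answer: alive 1

Derivation:
Op 1: N2 marks N2=alive -> (alive,v1)
Op 2: gossip N1<->N0 -> N1.N0=(alive,v0) N1.N1=(alive,v0) N1.N2=(alive,v0) | N0.N0=(alive,v0) N0.N1=(alive,v0) N0.N2=(alive,v0)
Op 3: gossip N1<->N2 -> N1.N0=(alive,v0) N1.N1=(alive,v0) N1.N2=(alive,v1) | N2.N0=(alive,v0) N2.N1=(alive,v0) N2.N2=(alive,v1)
Op 4: N2 marks N1=alive -> (alive,v1)
Op 5: N1 marks N2=alive -> (alive,v2)
Op 6: N0 marks N0=alive -> (alive,v1)
Op 7: gossip N0<->N2 -> N0.N0=(alive,v1) N0.N1=(alive,v1) N0.N2=(alive,v1) | N2.N0=(alive,v1) N2.N1=(alive,v1) N2.N2=(alive,v1)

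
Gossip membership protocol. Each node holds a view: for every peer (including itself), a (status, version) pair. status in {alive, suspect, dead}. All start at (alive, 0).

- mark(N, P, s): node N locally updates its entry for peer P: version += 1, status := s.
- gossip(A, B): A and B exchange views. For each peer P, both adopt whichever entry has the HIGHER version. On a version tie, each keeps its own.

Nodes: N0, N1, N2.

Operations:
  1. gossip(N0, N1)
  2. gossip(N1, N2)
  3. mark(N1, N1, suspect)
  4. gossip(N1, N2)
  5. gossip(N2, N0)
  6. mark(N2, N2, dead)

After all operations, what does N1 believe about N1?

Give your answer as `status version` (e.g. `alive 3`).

Answer: suspect 1

Derivation:
Op 1: gossip N0<->N1 -> N0.N0=(alive,v0) N0.N1=(alive,v0) N0.N2=(alive,v0) | N1.N0=(alive,v0) N1.N1=(alive,v0) N1.N2=(alive,v0)
Op 2: gossip N1<->N2 -> N1.N0=(alive,v0) N1.N1=(alive,v0) N1.N2=(alive,v0) | N2.N0=(alive,v0) N2.N1=(alive,v0) N2.N2=(alive,v0)
Op 3: N1 marks N1=suspect -> (suspect,v1)
Op 4: gossip N1<->N2 -> N1.N0=(alive,v0) N1.N1=(suspect,v1) N1.N2=(alive,v0) | N2.N0=(alive,v0) N2.N1=(suspect,v1) N2.N2=(alive,v0)
Op 5: gossip N2<->N0 -> N2.N0=(alive,v0) N2.N1=(suspect,v1) N2.N2=(alive,v0) | N0.N0=(alive,v0) N0.N1=(suspect,v1) N0.N2=(alive,v0)
Op 6: N2 marks N2=dead -> (dead,v1)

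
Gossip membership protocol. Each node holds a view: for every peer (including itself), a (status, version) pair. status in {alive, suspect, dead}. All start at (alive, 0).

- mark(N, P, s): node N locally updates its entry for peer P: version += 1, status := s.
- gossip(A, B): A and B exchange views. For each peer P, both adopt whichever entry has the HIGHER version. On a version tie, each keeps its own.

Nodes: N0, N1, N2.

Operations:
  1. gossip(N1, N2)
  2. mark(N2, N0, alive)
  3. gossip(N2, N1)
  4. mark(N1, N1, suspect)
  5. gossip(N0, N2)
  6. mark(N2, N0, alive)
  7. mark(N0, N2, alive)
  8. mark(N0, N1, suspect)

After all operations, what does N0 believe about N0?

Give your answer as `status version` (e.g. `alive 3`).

Op 1: gossip N1<->N2 -> N1.N0=(alive,v0) N1.N1=(alive,v0) N1.N2=(alive,v0) | N2.N0=(alive,v0) N2.N1=(alive,v0) N2.N2=(alive,v0)
Op 2: N2 marks N0=alive -> (alive,v1)
Op 3: gossip N2<->N1 -> N2.N0=(alive,v1) N2.N1=(alive,v0) N2.N2=(alive,v0) | N1.N0=(alive,v1) N1.N1=(alive,v0) N1.N2=(alive,v0)
Op 4: N1 marks N1=suspect -> (suspect,v1)
Op 5: gossip N0<->N2 -> N0.N0=(alive,v1) N0.N1=(alive,v0) N0.N2=(alive,v0) | N2.N0=(alive,v1) N2.N1=(alive,v0) N2.N2=(alive,v0)
Op 6: N2 marks N0=alive -> (alive,v2)
Op 7: N0 marks N2=alive -> (alive,v1)
Op 8: N0 marks N1=suspect -> (suspect,v1)

Answer: alive 1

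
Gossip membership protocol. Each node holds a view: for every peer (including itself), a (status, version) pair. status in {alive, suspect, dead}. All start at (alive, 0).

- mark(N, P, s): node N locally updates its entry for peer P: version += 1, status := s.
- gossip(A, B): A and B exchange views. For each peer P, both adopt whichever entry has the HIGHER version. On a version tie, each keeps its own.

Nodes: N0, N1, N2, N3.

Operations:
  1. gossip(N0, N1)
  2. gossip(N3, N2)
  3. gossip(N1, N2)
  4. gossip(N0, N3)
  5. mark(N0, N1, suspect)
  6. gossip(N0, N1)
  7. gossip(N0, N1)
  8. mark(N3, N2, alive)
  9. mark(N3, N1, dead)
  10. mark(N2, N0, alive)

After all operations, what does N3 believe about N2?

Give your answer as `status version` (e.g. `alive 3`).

Answer: alive 1

Derivation:
Op 1: gossip N0<->N1 -> N0.N0=(alive,v0) N0.N1=(alive,v0) N0.N2=(alive,v0) N0.N3=(alive,v0) | N1.N0=(alive,v0) N1.N1=(alive,v0) N1.N2=(alive,v0) N1.N3=(alive,v0)
Op 2: gossip N3<->N2 -> N3.N0=(alive,v0) N3.N1=(alive,v0) N3.N2=(alive,v0) N3.N3=(alive,v0) | N2.N0=(alive,v0) N2.N1=(alive,v0) N2.N2=(alive,v0) N2.N3=(alive,v0)
Op 3: gossip N1<->N2 -> N1.N0=(alive,v0) N1.N1=(alive,v0) N1.N2=(alive,v0) N1.N3=(alive,v0) | N2.N0=(alive,v0) N2.N1=(alive,v0) N2.N2=(alive,v0) N2.N3=(alive,v0)
Op 4: gossip N0<->N3 -> N0.N0=(alive,v0) N0.N1=(alive,v0) N0.N2=(alive,v0) N0.N3=(alive,v0) | N3.N0=(alive,v0) N3.N1=(alive,v0) N3.N2=(alive,v0) N3.N3=(alive,v0)
Op 5: N0 marks N1=suspect -> (suspect,v1)
Op 6: gossip N0<->N1 -> N0.N0=(alive,v0) N0.N1=(suspect,v1) N0.N2=(alive,v0) N0.N3=(alive,v0) | N1.N0=(alive,v0) N1.N1=(suspect,v1) N1.N2=(alive,v0) N1.N3=(alive,v0)
Op 7: gossip N0<->N1 -> N0.N0=(alive,v0) N0.N1=(suspect,v1) N0.N2=(alive,v0) N0.N3=(alive,v0) | N1.N0=(alive,v0) N1.N1=(suspect,v1) N1.N2=(alive,v0) N1.N3=(alive,v0)
Op 8: N3 marks N2=alive -> (alive,v1)
Op 9: N3 marks N1=dead -> (dead,v1)
Op 10: N2 marks N0=alive -> (alive,v1)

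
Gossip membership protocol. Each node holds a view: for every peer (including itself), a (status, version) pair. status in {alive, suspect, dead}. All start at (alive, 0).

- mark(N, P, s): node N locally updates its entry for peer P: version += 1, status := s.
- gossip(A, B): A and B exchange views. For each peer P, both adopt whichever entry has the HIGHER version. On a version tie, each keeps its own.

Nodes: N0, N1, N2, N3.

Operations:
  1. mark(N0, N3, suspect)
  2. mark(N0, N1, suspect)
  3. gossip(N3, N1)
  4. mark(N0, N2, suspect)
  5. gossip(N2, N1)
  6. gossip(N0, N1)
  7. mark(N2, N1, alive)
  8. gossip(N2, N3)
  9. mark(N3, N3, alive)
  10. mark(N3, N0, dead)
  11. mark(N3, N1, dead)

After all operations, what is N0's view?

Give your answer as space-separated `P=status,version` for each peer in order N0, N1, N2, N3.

Op 1: N0 marks N3=suspect -> (suspect,v1)
Op 2: N0 marks N1=suspect -> (suspect,v1)
Op 3: gossip N3<->N1 -> N3.N0=(alive,v0) N3.N1=(alive,v0) N3.N2=(alive,v0) N3.N3=(alive,v0) | N1.N0=(alive,v0) N1.N1=(alive,v0) N1.N2=(alive,v0) N1.N3=(alive,v0)
Op 4: N0 marks N2=suspect -> (suspect,v1)
Op 5: gossip N2<->N1 -> N2.N0=(alive,v0) N2.N1=(alive,v0) N2.N2=(alive,v0) N2.N3=(alive,v0) | N1.N0=(alive,v0) N1.N1=(alive,v0) N1.N2=(alive,v0) N1.N3=(alive,v0)
Op 6: gossip N0<->N1 -> N0.N0=(alive,v0) N0.N1=(suspect,v1) N0.N2=(suspect,v1) N0.N3=(suspect,v1) | N1.N0=(alive,v0) N1.N1=(suspect,v1) N1.N2=(suspect,v1) N1.N3=(suspect,v1)
Op 7: N2 marks N1=alive -> (alive,v1)
Op 8: gossip N2<->N3 -> N2.N0=(alive,v0) N2.N1=(alive,v1) N2.N2=(alive,v0) N2.N3=(alive,v0) | N3.N0=(alive,v0) N3.N1=(alive,v1) N3.N2=(alive,v0) N3.N3=(alive,v0)
Op 9: N3 marks N3=alive -> (alive,v1)
Op 10: N3 marks N0=dead -> (dead,v1)
Op 11: N3 marks N1=dead -> (dead,v2)

Answer: N0=alive,0 N1=suspect,1 N2=suspect,1 N3=suspect,1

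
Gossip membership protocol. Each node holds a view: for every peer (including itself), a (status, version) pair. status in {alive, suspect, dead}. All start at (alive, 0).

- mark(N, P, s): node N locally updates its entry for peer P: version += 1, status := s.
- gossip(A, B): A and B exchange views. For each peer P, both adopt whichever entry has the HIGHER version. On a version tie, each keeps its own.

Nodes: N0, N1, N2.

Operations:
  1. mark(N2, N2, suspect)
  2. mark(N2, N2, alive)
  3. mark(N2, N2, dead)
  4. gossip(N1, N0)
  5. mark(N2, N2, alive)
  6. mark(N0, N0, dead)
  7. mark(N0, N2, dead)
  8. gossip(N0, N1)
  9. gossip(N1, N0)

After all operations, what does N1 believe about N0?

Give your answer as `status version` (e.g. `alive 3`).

Answer: dead 1

Derivation:
Op 1: N2 marks N2=suspect -> (suspect,v1)
Op 2: N2 marks N2=alive -> (alive,v2)
Op 3: N2 marks N2=dead -> (dead,v3)
Op 4: gossip N1<->N0 -> N1.N0=(alive,v0) N1.N1=(alive,v0) N1.N2=(alive,v0) | N0.N0=(alive,v0) N0.N1=(alive,v0) N0.N2=(alive,v0)
Op 5: N2 marks N2=alive -> (alive,v4)
Op 6: N0 marks N0=dead -> (dead,v1)
Op 7: N0 marks N2=dead -> (dead,v1)
Op 8: gossip N0<->N1 -> N0.N0=(dead,v1) N0.N1=(alive,v0) N0.N2=(dead,v1) | N1.N0=(dead,v1) N1.N1=(alive,v0) N1.N2=(dead,v1)
Op 9: gossip N1<->N0 -> N1.N0=(dead,v1) N1.N1=(alive,v0) N1.N2=(dead,v1) | N0.N0=(dead,v1) N0.N1=(alive,v0) N0.N2=(dead,v1)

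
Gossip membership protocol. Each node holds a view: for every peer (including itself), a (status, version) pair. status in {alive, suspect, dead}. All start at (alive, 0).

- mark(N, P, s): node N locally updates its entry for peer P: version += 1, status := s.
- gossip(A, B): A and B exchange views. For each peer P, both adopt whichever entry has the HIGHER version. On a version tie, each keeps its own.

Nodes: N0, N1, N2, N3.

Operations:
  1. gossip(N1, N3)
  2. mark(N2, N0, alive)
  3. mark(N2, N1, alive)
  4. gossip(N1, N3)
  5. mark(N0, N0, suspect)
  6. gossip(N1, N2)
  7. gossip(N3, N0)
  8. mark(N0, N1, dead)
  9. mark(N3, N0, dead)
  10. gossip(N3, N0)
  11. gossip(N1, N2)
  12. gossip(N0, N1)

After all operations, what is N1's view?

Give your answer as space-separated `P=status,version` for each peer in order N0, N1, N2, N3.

Answer: N0=dead,2 N1=alive,1 N2=alive,0 N3=alive,0

Derivation:
Op 1: gossip N1<->N3 -> N1.N0=(alive,v0) N1.N1=(alive,v0) N1.N2=(alive,v0) N1.N3=(alive,v0) | N3.N0=(alive,v0) N3.N1=(alive,v0) N3.N2=(alive,v0) N3.N3=(alive,v0)
Op 2: N2 marks N0=alive -> (alive,v1)
Op 3: N2 marks N1=alive -> (alive,v1)
Op 4: gossip N1<->N3 -> N1.N0=(alive,v0) N1.N1=(alive,v0) N1.N2=(alive,v0) N1.N3=(alive,v0) | N3.N0=(alive,v0) N3.N1=(alive,v0) N3.N2=(alive,v0) N3.N3=(alive,v0)
Op 5: N0 marks N0=suspect -> (suspect,v1)
Op 6: gossip N1<->N2 -> N1.N0=(alive,v1) N1.N1=(alive,v1) N1.N2=(alive,v0) N1.N3=(alive,v0) | N2.N0=(alive,v1) N2.N1=(alive,v1) N2.N2=(alive,v0) N2.N3=(alive,v0)
Op 7: gossip N3<->N0 -> N3.N0=(suspect,v1) N3.N1=(alive,v0) N3.N2=(alive,v0) N3.N3=(alive,v0) | N0.N0=(suspect,v1) N0.N1=(alive,v0) N0.N2=(alive,v0) N0.N3=(alive,v0)
Op 8: N0 marks N1=dead -> (dead,v1)
Op 9: N3 marks N0=dead -> (dead,v2)
Op 10: gossip N3<->N0 -> N3.N0=(dead,v2) N3.N1=(dead,v1) N3.N2=(alive,v0) N3.N3=(alive,v0) | N0.N0=(dead,v2) N0.N1=(dead,v1) N0.N2=(alive,v0) N0.N3=(alive,v0)
Op 11: gossip N1<->N2 -> N1.N0=(alive,v1) N1.N1=(alive,v1) N1.N2=(alive,v0) N1.N3=(alive,v0) | N2.N0=(alive,v1) N2.N1=(alive,v1) N2.N2=(alive,v0) N2.N3=(alive,v0)
Op 12: gossip N0<->N1 -> N0.N0=(dead,v2) N0.N1=(dead,v1) N0.N2=(alive,v0) N0.N3=(alive,v0) | N1.N0=(dead,v2) N1.N1=(alive,v1) N1.N2=(alive,v0) N1.N3=(alive,v0)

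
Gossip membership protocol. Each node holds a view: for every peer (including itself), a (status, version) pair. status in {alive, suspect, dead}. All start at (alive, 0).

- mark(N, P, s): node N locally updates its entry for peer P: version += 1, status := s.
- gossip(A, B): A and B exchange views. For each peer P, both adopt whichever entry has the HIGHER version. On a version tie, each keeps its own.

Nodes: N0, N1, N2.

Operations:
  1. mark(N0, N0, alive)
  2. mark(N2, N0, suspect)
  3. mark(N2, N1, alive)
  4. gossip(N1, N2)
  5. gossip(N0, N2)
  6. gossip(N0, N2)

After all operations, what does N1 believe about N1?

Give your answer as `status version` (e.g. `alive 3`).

Answer: alive 1

Derivation:
Op 1: N0 marks N0=alive -> (alive,v1)
Op 2: N2 marks N0=suspect -> (suspect,v1)
Op 3: N2 marks N1=alive -> (alive,v1)
Op 4: gossip N1<->N2 -> N1.N0=(suspect,v1) N1.N1=(alive,v1) N1.N2=(alive,v0) | N2.N0=(suspect,v1) N2.N1=(alive,v1) N2.N2=(alive,v0)
Op 5: gossip N0<->N2 -> N0.N0=(alive,v1) N0.N1=(alive,v1) N0.N2=(alive,v0) | N2.N0=(suspect,v1) N2.N1=(alive,v1) N2.N2=(alive,v0)
Op 6: gossip N0<->N2 -> N0.N0=(alive,v1) N0.N1=(alive,v1) N0.N2=(alive,v0) | N2.N0=(suspect,v1) N2.N1=(alive,v1) N2.N2=(alive,v0)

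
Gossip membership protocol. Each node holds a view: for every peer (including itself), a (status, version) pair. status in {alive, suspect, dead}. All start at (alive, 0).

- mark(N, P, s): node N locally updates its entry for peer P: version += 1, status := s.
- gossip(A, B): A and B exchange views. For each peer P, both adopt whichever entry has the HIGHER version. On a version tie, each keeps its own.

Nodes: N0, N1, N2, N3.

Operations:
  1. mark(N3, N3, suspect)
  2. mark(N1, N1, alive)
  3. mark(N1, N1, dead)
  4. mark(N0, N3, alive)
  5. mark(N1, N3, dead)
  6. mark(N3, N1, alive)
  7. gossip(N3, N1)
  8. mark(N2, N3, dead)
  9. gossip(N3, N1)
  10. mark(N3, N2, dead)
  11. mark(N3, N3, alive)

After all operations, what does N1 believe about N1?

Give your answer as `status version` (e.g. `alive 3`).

Op 1: N3 marks N3=suspect -> (suspect,v1)
Op 2: N1 marks N1=alive -> (alive,v1)
Op 3: N1 marks N1=dead -> (dead,v2)
Op 4: N0 marks N3=alive -> (alive,v1)
Op 5: N1 marks N3=dead -> (dead,v1)
Op 6: N3 marks N1=alive -> (alive,v1)
Op 7: gossip N3<->N1 -> N3.N0=(alive,v0) N3.N1=(dead,v2) N3.N2=(alive,v0) N3.N3=(suspect,v1) | N1.N0=(alive,v0) N1.N1=(dead,v2) N1.N2=(alive,v0) N1.N3=(dead,v1)
Op 8: N2 marks N3=dead -> (dead,v1)
Op 9: gossip N3<->N1 -> N3.N0=(alive,v0) N3.N1=(dead,v2) N3.N2=(alive,v0) N3.N3=(suspect,v1) | N1.N0=(alive,v0) N1.N1=(dead,v2) N1.N2=(alive,v0) N1.N3=(dead,v1)
Op 10: N3 marks N2=dead -> (dead,v1)
Op 11: N3 marks N3=alive -> (alive,v2)

Answer: dead 2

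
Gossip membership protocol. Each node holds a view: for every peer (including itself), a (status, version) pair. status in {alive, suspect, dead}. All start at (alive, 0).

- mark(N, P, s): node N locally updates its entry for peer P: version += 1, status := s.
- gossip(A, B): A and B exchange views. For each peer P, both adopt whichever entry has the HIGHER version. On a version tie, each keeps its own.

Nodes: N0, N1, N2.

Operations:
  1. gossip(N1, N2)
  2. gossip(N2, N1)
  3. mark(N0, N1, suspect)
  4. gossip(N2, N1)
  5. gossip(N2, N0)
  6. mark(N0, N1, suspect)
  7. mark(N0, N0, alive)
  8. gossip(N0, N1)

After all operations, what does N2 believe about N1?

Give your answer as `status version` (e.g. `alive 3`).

Answer: suspect 1

Derivation:
Op 1: gossip N1<->N2 -> N1.N0=(alive,v0) N1.N1=(alive,v0) N1.N2=(alive,v0) | N2.N0=(alive,v0) N2.N1=(alive,v0) N2.N2=(alive,v0)
Op 2: gossip N2<->N1 -> N2.N0=(alive,v0) N2.N1=(alive,v0) N2.N2=(alive,v0) | N1.N0=(alive,v0) N1.N1=(alive,v0) N1.N2=(alive,v0)
Op 3: N0 marks N1=suspect -> (suspect,v1)
Op 4: gossip N2<->N1 -> N2.N0=(alive,v0) N2.N1=(alive,v0) N2.N2=(alive,v0) | N1.N0=(alive,v0) N1.N1=(alive,v0) N1.N2=(alive,v0)
Op 5: gossip N2<->N0 -> N2.N0=(alive,v0) N2.N1=(suspect,v1) N2.N2=(alive,v0) | N0.N0=(alive,v0) N0.N1=(suspect,v1) N0.N2=(alive,v0)
Op 6: N0 marks N1=suspect -> (suspect,v2)
Op 7: N0 marks N0=alive -> (alive,v1)
Op 8: gossip N0<->N1 -> N0.N0=(alive,v1) N0.N1=(suspect,v2) N0.N2=(alive,v0) | N1.N0=(alive,v1) N1.N1=(suspect,v2) N1.N2=(alive,v0)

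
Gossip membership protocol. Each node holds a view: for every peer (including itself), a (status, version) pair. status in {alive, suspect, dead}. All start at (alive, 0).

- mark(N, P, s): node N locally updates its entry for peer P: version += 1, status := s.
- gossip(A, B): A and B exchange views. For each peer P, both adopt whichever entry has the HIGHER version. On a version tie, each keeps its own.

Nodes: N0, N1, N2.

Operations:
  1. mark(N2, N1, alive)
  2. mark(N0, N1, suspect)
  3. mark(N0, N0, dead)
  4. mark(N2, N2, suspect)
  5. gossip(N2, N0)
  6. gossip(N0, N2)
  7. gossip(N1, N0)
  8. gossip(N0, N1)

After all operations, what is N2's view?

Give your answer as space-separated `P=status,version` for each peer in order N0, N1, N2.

Answer: N0=dead,1 N1=alive,1 N2=suspect,1

Derivation:
Op 1: N2 marks N1=alive -> (alive,v1)
Op 2: N0 marks N1=suspect -> (suspect,v1)
Op 3: N0 marks N0=dead -> (dead,v1)
Op 4: N2 marks N2=suspect -> (suspect,v1)
Op 5: gossip N2<->N0 -> N2.N0=(dead,v1) N2.N1=(alive,v1) N2.N2=(suspect,v1) | N0.N0=(dead,v1) N0.N1=(suspect,v1) N0.N2=(suspect,v1)
Op 6: gossip N0<->N2 -> N0.N0=(dead,v1) N0.N1=(suspect,v1) N0.N2=(suspect,v1) | N2.N0=(dead,v1) N2.N1=(alive,v1) N2.N2=(suspect,v1)
Op 7: gossip N1<->N0 -> N1.N0=(dead,v1) N1.N1=(suspect,v1) N1.N2=(suspect,v1) | N0.N0=(dead,v1) N0.N1=(suspect,v1) N0.N2=(suspect,v1)
Op 8: gossip N0<->N1 -> N0.N0=(dead,v1) N0.N1=(suspect,v1) N0.N2=(suspect,v1) | N1.N0=(dead,v1) N1.N1=(suspect,v1) N1.N2=(suspect,v1)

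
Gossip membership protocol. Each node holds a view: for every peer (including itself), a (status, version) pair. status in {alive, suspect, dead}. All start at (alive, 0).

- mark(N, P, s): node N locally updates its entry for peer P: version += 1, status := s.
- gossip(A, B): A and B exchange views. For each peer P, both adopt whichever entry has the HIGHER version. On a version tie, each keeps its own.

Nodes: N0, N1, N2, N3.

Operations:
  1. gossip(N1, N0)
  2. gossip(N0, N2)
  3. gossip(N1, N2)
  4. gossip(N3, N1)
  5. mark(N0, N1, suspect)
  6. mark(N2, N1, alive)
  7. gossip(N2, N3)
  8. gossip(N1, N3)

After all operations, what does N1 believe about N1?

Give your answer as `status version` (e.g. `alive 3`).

Op 1: gossip N1<->N0 -> N1.N0=(alive,v0) N1.N1=(alive,v0) N1.N2=(alive,v0) N1.N3=(alive,v0) | N0.N0=(alive,v0) N0.N1=(alive,v0) N0.N2=(alive,v0) N0.N3=(alive,v0)
Op 2: gossip N0<->N2 -> N0.N0=(alive,v0) N0.N1=(alive,v0) N0.N2=(alive,v0) N0.N3=(alive,v0) | N2.N0=(alive,v0) N2.N1=(alive,v0) N2.N2=(alive,v0) N2.N3=(alive,v0)
Op 3: gossip N1<->N2 -> N1.N0=(alive,v0) N1.N1=(alive,v0) N1.N2=(alive,v0) N1.N3=(alive,v0) | N2.N0=(alive,v0) N2.N1=(alive,v0) N2.N2=(alive,v0) N2.N3=(alive,v0)
Op 4: gossip N3<->N1 -> N3.N0=(alive,v0) N3.N1=(alive,v0) N3.N2=(alive,v0) N3.N3=(alive,v0) | N1.N0=(alive,v0) N1.N1=(alive,v0) N1.N2=(alive,v0) N1.N3=(alive,v0)
Op 5: N0 marks N1=suspect -> (suspect,v1)
Op 6: N2 marks N1=alive -> (alive,v1)
Op 7: gossip N2<->N3 -> N2.N0=(alive,v0) N2.N1=(alive,v1) N2.N2=(alive,v0) N2.N3=(alive,v0) | N3.N0=(alive,v0) N3.N1=(alive,v1) N3.N2=(alive,v0) N3.N3=(alive,v0)
Op 8: gossip N1<->N3 -> N1.N0=(alive,v0) N1.N1=(alive,v1) N1.N2=(alive,v0) N1.N3=(alive,v0) | N3.N0=(alive,v0) N3.N1=(alive,v1) N3.N2=(alive,v0) N3.N3=(alive,v0)

Answer: alive 1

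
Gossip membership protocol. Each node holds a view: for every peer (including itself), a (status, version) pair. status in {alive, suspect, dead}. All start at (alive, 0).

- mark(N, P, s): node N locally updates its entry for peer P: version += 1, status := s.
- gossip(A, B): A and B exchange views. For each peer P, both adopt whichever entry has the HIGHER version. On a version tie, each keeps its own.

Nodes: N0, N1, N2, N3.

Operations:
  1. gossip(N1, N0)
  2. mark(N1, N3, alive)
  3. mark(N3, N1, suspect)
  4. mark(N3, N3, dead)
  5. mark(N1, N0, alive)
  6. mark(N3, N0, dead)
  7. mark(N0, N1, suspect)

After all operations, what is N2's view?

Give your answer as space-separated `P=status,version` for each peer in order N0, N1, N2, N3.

Answer: N0=alive,0 N1=alive,0 N2=alive,0 N3=alive,0

Derivation:
Op 1: gossip N1<->N0 -> N1.N0=(alive,v0) N1.N1=(alive,v0) N1.N2=(alive,v0) N1.N3=(alive,v0) | N0.N0=(alive,v0) N0.N1=(alive,v0) N0.N2=(alive,v0) N0.N3=(alive,v0)
Op 2: N1 marks N3=alive -> (alive,v1)
Op 3: N3 marks N1=suspect -> (suspect,v1)
Op 4: N3 marks N3=dead -> (dead,v1)
Op 5: N1 marks N0=alive -> (alive,v1)
Op 6: N3 marks N0=dead -> (dead,v1)
Op 7: N0 marks N1=suspect -> (suspect,v1)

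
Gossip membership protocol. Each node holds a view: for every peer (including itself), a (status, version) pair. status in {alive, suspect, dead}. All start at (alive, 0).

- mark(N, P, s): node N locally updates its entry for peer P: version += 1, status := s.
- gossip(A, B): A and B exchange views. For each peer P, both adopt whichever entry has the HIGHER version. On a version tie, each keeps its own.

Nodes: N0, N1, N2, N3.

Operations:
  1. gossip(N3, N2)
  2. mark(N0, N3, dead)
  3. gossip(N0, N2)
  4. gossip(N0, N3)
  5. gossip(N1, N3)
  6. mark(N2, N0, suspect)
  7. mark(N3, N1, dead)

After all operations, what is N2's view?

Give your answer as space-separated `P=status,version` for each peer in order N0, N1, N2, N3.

Op 1: gossip N3<->N2 -> N3.N0=(alive,v0) N3.N1=(alive,v0) N3.N2=(alive,v0) N3.N3=(alive,v0) | N2.N0=(alive,v0) N2.N1=(alive,v0) N2.N2=(alive,v0) N2.N3=(alive,v0)
Op 2: N0 marks N3=dead -> (dead,v1)
Op 3: gossip N0<->N2 -> N0.N0=(alive,v0) N0.N1=(alive,v0) N0.N2=(alive,v0) N0.N3=(dead,v1) | N2.N0=(alive,v0) N2.N1=(alive,v0) N2.N2=(alive,v0) N2.N3=(dead,v1)
Op 4: gossip N0<->N3 -> N0.N0=(alive,v0) N0.N1=(alive,v0) N0.N2=(alive,v0) N0.N3=(dead,v1) | N3.N0=(alive,v0) N3.N1=(alive,v0) N3.N2=(alive,v0) N3.N3=(dead,v1)
Op 5: gossip N1<->N3 -> N1.N0=(alive,v0) N1.N1=(alive,v0) N1.N2=(alive,v0) N1.N3=(dead,v1) | N3.N0=(alive,v0) N3.N1=(alive,v0) N3.N2=(alive,v0) N3.N3=(dead,v1)
Op 6: N2 marks N0=suspect -> (suspect,v1)
Op 7: N3 marks N1=dead -> (dead,v1)

Answer: N0=suspect,1 N1=alive,0 N2=alive,0 N3=dead,1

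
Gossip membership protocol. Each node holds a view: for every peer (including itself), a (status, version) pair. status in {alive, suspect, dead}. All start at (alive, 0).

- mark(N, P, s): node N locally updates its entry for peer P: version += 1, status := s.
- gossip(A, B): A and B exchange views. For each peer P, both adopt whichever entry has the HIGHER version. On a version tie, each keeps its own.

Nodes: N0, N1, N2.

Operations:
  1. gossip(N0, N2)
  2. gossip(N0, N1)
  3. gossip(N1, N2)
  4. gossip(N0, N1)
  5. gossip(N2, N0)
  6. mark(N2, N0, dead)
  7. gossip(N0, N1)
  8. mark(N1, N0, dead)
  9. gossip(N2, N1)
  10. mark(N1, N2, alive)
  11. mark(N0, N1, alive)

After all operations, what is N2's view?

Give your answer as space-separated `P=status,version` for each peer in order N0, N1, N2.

Answer: N0=dead,1 N1=alive,0 N2=alive,0

Derivation:
Op 1: gossip N0<->N2 -> N0.N0=(alive,v0) N0.N1=(alive,v0) N0.N2=(alive,v0) | N2.N0=(alive,v0) N2.N1=(alive,v0) N2.N2=(alive,v0)
Op 2: gossip N0<->N1 -> N0.N0=(alive,v0) N0.N1=(alive,v0) N0.N2=(alive,v0) | N1.N0=(alive,v0) N1.N1=(alive,v0) N1.N2=(alive,v0)
Op 3: gossip N1<->N2 -> N1.N0=(alive,v0) N1.N1=(alive,v0) N1.N2=(alive,v0) | N2.N0=(alive,v0) N2.N1=(alive,v0) N2.N2=(alive,v0)
Op 4: gossip N0<->N1 -> N0.N0=(alive,v0) N0.N1=(alive,v0) N0.N2=(alive,v0) | N1.N0=(alive,v0) N1.N1=(alive,v0) N1.N2=(alive,v0)
Op 5: gossip N2<->N0 -> N2.N0=(alive,v0) N2.N1=(alive,v0) N2.N2=(alive,v0) | N0.N0=(alive,v0) N0.N1=(alive,v0) N0.N2=(alive,v0)
Op 6: N2 marks N0=dead -> (dead,v1)
Op 7: gossip N0<->N1 -> N0.N0=(alive,v0) N0.N1=(alive,v0) N0.N2=(alive,v0) | N1.N0=(alive,v0) N1.N1=(alive,v0) N1.N2=(alive,v0)
Op 8: N1 marks N0=dead -> (dead,v1)
Op 9: gossip N2<->N1 -> N2.N0=(dead,v1) N2.N1=(alive,v0) N2.N2=(alive,v0) | N1.N0=(dead,v1) N1.N1=(alive,v0) N1.N2=(alive,v0)
Op 10: N1 marks N2=alive -> (alive,v1)
Op 11: N0 marks N1=alive -> (alive,v1)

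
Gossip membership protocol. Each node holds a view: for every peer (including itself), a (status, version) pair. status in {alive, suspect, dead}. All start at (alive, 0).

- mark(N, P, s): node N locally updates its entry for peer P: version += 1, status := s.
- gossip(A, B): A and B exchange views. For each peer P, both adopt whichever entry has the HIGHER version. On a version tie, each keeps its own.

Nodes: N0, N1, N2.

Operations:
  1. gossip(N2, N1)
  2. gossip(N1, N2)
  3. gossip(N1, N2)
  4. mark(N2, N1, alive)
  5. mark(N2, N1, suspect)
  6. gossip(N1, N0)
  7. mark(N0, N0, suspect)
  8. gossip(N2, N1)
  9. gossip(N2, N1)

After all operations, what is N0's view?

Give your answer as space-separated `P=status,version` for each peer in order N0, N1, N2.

Op 1: gossip N2<->N1 -> N2.N0=(alive,v0) N2.N1=(alive,v0) N2.N2=(alive,v0) | N1.N0=(alive,v0) N1.N1=(alive,v0) N1.N2=(alive,v0)
Op 2: gossip N1<->N2 -> N1.N0=(alive,v0) N1.N1=(alive,v0) N1.N2=(alive,v0) | N2.N0=(alive,v0) N2.N1=(alive,v0) N2.N2=(alive,v0)
Op 3: gossip N1<->N2 -> N1.N0=(alive,v0) N1.N1=(alive,v0) N1.N2=(alive,v0) | N2.N0=(alive,v0) N2.N1=(alive,v0) N2.N2=(alive,v0)
Op 4: N2 marks N1=alive -> (alive,v1)
Op 5: N2 marks N1=suspect -> (suspect,v2)
Op 6: gossip N1<->N0 -> N1.N0=(alive,v0) N1.N1=(alive,v0) N1.N2=(alive,v0) | N0.N0=(alive,v0) N0.N1=(alive,v0) N0.N2=(alive,v0)
Op 7: N0 marks N0=suspect -> (suspect,v1)
Op 8: gossip N2<->N1 -> N2.N0=(alive,v0) N2.N1=(suspect,v2) N2.N2=(alive,v0) | N1.N0=(alive,v0) N1.N1=(suspect,v2) N1.N2=(alive,v0)
Op 9: gossip N2<->N1 -> N2.N0=(alive,v0) N2.N1=(suspect,v2) N2.N2=(alive,v0) | N1.N0=(alive,v0) N1.N1=(suspect,v2) N1.N2=(alive,v0)

Answer: N0=suspect,1 N1=alive,0 N2=alive,0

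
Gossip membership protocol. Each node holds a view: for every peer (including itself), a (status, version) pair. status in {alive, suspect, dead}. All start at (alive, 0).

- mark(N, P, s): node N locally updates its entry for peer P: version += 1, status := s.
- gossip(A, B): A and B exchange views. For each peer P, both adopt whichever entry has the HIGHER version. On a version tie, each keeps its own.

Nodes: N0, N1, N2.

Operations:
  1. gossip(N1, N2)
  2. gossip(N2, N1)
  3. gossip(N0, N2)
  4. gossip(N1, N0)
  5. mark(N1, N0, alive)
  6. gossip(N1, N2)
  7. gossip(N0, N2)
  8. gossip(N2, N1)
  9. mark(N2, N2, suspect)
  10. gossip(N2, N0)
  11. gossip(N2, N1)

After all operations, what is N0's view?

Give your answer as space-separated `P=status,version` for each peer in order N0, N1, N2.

Op 1: gossip N1<->N2 -> N1.N0=(alive,v0) N1.N1=(alive,v0) N1.N2=(alive,v0) | N2.N0=(alive,v0) N2.N1=(alive,v0) N2.N2=(alive,v0)
Op 2: gossip N2<->N1 -> N2.N0=(alive,v0) N2.N1=(alive,v0) N2.N2=(alive,v0) | N1.N0=(alive,v0) N1.N1=(alive,v0) N1.N2=(alive,v0)
Op 3: gossip N0<->N2 -> N0.N0=(alive,v0) N0.N1=(alive,v0) N0.N2=(alive,v0) | N2.N0=(alive,v0) N2.N1=(alive,v0) N2.N2=(alive,v0)
Op 4: gossip N1<->N0 -> N1.N0=(alive,v0) N1.N1=(alive,v0) N1.N2=(alive,v0) | N0.N0=(alive,v0) N0.N1=(alive,v0) N0.N2=(alive,v0)
Op 5: N1 marks N0=alive -> (alive,v1)
Op 6: gossip N1<->N2 -> N1.N0=(alive,v1) N1.N1=(alive,v0) N1.N2=(alive,v0) | N2.N0=(alive,v1) N2.N1=(alive,v0) N2.N2=(alive,v0)
Op 7: gossip N0<->N2 -> N0.N0=(alive,v1) N0.N1=(alive,v0) N0.N2=(alive,v0) | N2.N0=(alive,v1) N2.N1=(alive,v0) N2.N2=(alive,v0)
Op 8: gossip N2<->N1 -> N2.N0=(alive,v1) N2.N1=(alive,v0) N2.N2=(alive,v0) | N1.N0=(alive,v1) N1.N1=(alive,v0) N1.N2=(alive,v0)
Op 9: N2 marks N2=suspect -> (suspect,v1)
Op 10: gossip N2<->N0 -> N2.N0=(alive,v1) N2.N1=(alive,v0) N2.N2=(suspect,v1) | N0.N0=(alive,v1) N0.N1=(alive,v0) N0.N2=(suspect,v1)
Op 11: gossip N2<->N1 -> N2.N0=(alive,v1) N2.N1=(alive,v0) N2.N2=(suspect,v1) | N1.N0=(alive,v1) N1.N1=(alive,v0) N1.N2=(suspect,v1)

Answer: N0=alive,1 N1=alive,0 N2=suspect,1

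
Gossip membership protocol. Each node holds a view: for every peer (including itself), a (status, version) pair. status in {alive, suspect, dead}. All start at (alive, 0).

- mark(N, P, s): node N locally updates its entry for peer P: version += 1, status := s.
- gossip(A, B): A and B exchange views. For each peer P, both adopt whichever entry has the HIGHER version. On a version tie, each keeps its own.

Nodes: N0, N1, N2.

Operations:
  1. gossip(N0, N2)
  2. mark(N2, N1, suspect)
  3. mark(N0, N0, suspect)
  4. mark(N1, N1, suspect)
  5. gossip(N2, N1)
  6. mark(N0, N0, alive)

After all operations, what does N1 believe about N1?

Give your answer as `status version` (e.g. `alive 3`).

Op 1: gossip N0<->N2 -> N0.N0=(alive,v0) N0.N1=(alive,v0) N0.N2=(alive,v0) | N2.N0=(alive,v0) N2.N1=(alive,v0) N2.N2=(alive,v0)
Op 2: N2 marks N1=suspect -> (suspect,v1)
Op 3: N0 marks N0=suspect -> (suspect,v1)
Op 4: N1 marks N1=suspect -> (suspect,v1)
Op 5: gossip N2<->N1 -> N2.N0=(alive,v0) N2.N1=(suspect,v1) N2.N2=(alive,v0) | N1.N0=(alive,v0) N1.N1=(suspect,v1) N1.N2=(alive,v0)
Op 6: N0 marks N0=alive -> (alive,v2)

Answer: suspect 1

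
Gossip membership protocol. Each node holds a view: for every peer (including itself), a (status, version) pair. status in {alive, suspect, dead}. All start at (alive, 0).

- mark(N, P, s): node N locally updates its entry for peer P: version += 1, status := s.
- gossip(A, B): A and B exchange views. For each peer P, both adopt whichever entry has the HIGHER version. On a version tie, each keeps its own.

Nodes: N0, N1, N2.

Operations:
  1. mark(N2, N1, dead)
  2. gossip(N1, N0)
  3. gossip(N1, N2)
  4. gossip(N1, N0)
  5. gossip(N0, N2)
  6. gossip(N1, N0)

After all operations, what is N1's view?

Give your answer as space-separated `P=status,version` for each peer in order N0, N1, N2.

Op 1: N2 marks N1=dead -> (dead,v1)
Op 2: gossip N1<->N0 -> N1.N0=(alive,v0) N1.N1=(alive,v0) N1.N2=(alive,v0) | N0.N0=(alive,v0) N0.N1=(alive,v0) N0.N2=(alive,v0)
Op 3: gossip N1<->N2 -> N1.N0=(alive,v0) N1.N1=(dead,v1) N1.N2=(alive,v0) | N2.N0=(alive,v0) N2.N1=(dead,v1) N2.N2=(alive,v0)
Op 4: gossip N1<->N0 -> N1.N0=(alive,v0) N1.N1=(dead,v1) N1.N2=(alive,v0) | N0.N0=(alive,v0) N0.N1=(dead,v1) N0.N2=(alive,v0)
Op 5: gossip N0<->N2 -> N0.N0=(alive,v0) N0.N1=(dead,v1) N0.N2=(alive,v0) | N2.N0=(alive,v0) N2.N1=(dead,v1) N2.N2=(alive,v0)
Op 6: gossip N1<->N0 -> N1.N0=(alive,v0) N1.N1=(dead,v1) N1.N2=(alive,v0) | N0.N0=(alive,v0) N0.N1=(dead,v1) N0.N2=(alive,v0)

Answer: N0=alive,0 N1=dead,1 N2=alive,0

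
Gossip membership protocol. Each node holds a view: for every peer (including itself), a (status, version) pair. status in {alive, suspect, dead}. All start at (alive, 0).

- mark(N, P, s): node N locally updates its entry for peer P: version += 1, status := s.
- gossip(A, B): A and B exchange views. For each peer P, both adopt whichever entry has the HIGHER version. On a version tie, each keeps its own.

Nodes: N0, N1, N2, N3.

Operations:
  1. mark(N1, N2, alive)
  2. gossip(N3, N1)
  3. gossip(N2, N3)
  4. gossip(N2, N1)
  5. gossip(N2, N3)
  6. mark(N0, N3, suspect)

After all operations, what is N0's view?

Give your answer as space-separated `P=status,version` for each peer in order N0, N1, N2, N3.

Answer: N0=alive,0 N1=alive,0 N2=alive,0 N3=suspect,1

Derivation:
Op 1: N1 marks N2=alive -> (alive,v1)
Op 2: gossip N3<->N1 -> N3.N0=(alive,v0) N3.N1=(alive,v0) N3.N2=(alive,v1) N3.N3=(alive,v0) | N1.N0=(alive,v0) N1.N1=(alive,v0) N1.N2=(alive,v1) N1.N3=(alive,v0)
Op 3: gossip N2<->N3 -> N2.N0=(alive,v0) N2.N1=(alive,v0) N2.N2=(alive,v1) N2.N3=(alive,v0) | N3.N0=(alive,v0) N3.N1=(alive,v0) N3.N2=(alive,v1) N3.N3=(alive,v0)
Op 4: gossip N2<->N1 -> N2.N0=(alive,v0) N2.N1=(alive,v0) N2.N2=(alive,v1) N2.N3=(alive,v0) | N1.N0=(alive,v0) N1.N1=(alive,v0) N1.N2=(alive,v1) N1.N3=(alive,v0)
Op 5: gossip N2<->N3 -> N2.N0=(alive,v0) N2.N1=(alive,v0) N2.N2=(alive,v1) N2.N3=(alive,v0) | N3.N0=(alive,v0) N3.N1=(alive,v0) N3.N2=(alive,v1) N3.N3=(alive,v0)
Op 6: N0 marks N3=suspect -> (suspect,v1)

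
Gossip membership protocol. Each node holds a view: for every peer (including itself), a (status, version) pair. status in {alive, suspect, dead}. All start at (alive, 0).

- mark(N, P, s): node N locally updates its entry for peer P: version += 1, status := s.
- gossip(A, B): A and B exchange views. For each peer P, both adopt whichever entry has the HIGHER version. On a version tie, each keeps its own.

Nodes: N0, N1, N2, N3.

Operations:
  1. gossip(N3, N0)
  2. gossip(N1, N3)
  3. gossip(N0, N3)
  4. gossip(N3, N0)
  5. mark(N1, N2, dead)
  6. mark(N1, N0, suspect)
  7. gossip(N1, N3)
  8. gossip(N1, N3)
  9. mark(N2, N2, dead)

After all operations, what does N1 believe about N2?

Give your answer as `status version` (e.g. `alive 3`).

Answer: dead 1

Derivation:
Op 1: gossip N3<->N0 -> N3.N0=(alive,v0) N3.N1=(alive,v0) N3.N2=(alive,v0) N3.N3=(alive,v0) | N0.N0=(alive,v0) N0.N1=(alive,v0) N0.N2=(alive,v0) N0.N3=(alive,v0)
Op 2: gossip N1<->N3 -> N1.N0=(alive,v0) N1.N1=(alive,v0) N1.N2=(alive,v0) N1.N3=(alive,v0) | N3.N0=(alive,v0) N3.N1=(alive,v0) N3.N2=(alive,v0) N3.N3=(alive,v0)
Op 3: gossip N0<->N3 -> N0.N0=(alive,v0) N0.N1=(alive,v0) N0.N2=(alive,v0) N0.N3=(alive,v0) | N3.N0=(alive,v0) N3.N1=(alive,v0) N3.N2=(alive,v0) N3.N3=(alive,v0)
Op 4: gossip N3<->N0 -> N3.N0=(alive,v0) N3.N1=(alive,v0) N3.N2=(alive,v0) N3.N3=(alive,v0) | N0.N0=(alive,v0) N0.N1=(alive,v0) N0.N2=(alive,v0) N0.N3=(alive,v0)
Op 5: N1 marks N2=dead -> (dead,v1)
Op 6: N1 marks N0=suspect -> (suspect,v1)
Op 7: gossip N1<->N3 -> N1.N0=(suspect,v1) N1.N1=(alive,v0) N1.N2=(dead,v1) N1.N3=(alive,v0) | N3.N0=(suspect,v1) N3.N1=(alive,v0) N3.N2=(dead,v1) N3.N3=(alive,v0)
Op 8: gossip N1<->N3 -> N1.N0=(suspect,v1) N1.N1=(alive,v0) N1.N2=(dead,v1) N1.N3=(alive,v0) | N3.N0=(suspect,v1) N3.N1=(alive,v0) N3.N2=(dead,v1) N3.N3=(alive,v0)
Op 9: N2 marks N2=dead -> (dead,v1)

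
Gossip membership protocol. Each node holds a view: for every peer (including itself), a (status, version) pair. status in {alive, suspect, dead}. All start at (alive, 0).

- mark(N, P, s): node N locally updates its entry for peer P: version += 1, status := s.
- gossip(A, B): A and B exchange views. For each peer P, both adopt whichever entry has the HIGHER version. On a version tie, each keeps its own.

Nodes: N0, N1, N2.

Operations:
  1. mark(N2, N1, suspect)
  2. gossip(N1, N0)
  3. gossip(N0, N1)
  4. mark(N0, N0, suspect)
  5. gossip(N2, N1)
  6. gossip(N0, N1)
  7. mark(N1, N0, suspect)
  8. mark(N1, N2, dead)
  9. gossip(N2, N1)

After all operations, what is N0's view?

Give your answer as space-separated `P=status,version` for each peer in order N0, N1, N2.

Answer: N0=suspect,1 N1=suspect,1 N2=alive,0

Derivation:
Op 1: N2 marks N1=suspect -> (suspect,v1)
Op 2: gossip N1<->N0 -> N1.N0=(alive,v0) N1.N1=(alive,v0) N1.N2=(alive,v0) | N0.N0=(alive,v0) N0.N1=(alive,v0) N0.N2=(alive,v0)
Op 3: gossip N0<->N1 -> N0.N0=(alive,v0) N0.N1=(alive,v0) N0.N2=(alive,v0) | N1.N0=(alive,v0) N1.N1=(alive,v0) N1.N2=(alive,v0)
Op 4: N0 marks N0=suspect -> (suspect,v1)
Op 5: gossip N2<->N1 -> N2.N0=(alive,v0) N2.N1=(suspect,v1) N2.N2=(alive,v0) | N1.N0=(alive,v0) N1.N1=(suspect,v1) N1.N2=(alive,v0)
Op 6: gossip N0<->N1 -> N0.N0=(suspect,v1) N0.N1=(suspect,v1) N0.N2=(alive,v0) | N1.N0=(suspect,v1) N1.N1=(suspect,v1) N1.N2=(alive,v0)
Op 7: N1 marks N0=suspect -> (suspect,v2)
Op 8: N1 marks N2=dead -> (dead,v1)
Op 9: gossip N2<->N1 -> N2.N0=(suspect,v2) N2.N1=(suspect,v1) N2.N2=(dead,v1) | N1.N0=(suspect,v2) N1.N1=(suspect,v1) N1.N2=(dead,v1)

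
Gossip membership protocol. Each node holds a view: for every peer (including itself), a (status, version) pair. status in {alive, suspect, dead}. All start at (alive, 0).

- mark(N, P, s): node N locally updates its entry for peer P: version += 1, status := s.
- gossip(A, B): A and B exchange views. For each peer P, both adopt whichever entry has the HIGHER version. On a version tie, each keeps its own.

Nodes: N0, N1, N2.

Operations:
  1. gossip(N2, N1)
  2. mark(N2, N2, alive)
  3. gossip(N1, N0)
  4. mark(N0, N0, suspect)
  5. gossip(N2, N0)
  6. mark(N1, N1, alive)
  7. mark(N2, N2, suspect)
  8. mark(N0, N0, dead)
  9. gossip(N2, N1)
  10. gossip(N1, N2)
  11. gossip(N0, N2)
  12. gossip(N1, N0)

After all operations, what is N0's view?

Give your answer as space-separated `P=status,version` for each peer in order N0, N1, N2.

Op 1: gossip N2<->N1 -> N2.N0=(alive,v0) N2.N1=(alive,v0) N2.N2=(alive,v0) | N1.N0=(alive,v0) N1.N1=(alive,v0) N1.N2=(alive,v0)
Op 2: N2 marks N2=alive -> (alive,v1)
Op 3: gossip N1<->N0 -> N1.N0=(alive,v0) N1.N1=(alive,v0) N1.N2=(alive,v0) | N0.N0=(alive,v0) N0.N1=(alive,v0) N0.N2=(alive,v0)
Op 4: N0 marks N0=suspect -> (suspect,v1)
Op 5: gossip N2<->N0 -> N2.N0=(suspect,v1) N2.N1=(alive,v0) N2.N2=(alive,v1) | N0.N0=(suspect,v1) N0.N1=(alive,v0) N0.N2=(alive,v1)
Op 6: N1 marks N1=alive -> (alive,v1)
Op 7: N2 marks N2=suspect -> (suspect,v2)
Op 8: N0 marks N0=dead -> (dead,v2)
Op 9: gossip N2<->N1 -> N2.N0=(suspect,v1) N2.N1=(alive,v1) N2.N2=(suspect,v2) | N1.N0=(suspect,v1) N1.N1=(alive,v1) N1.N2=(suspect,v2)
Op 10: gossip N1<->N2 -> N1.N0=(suspect,v1) N1.N1=(alive,v1) N1.N2=(suspect,v2) | N2.N0=(suspect,v1) N2.N1=(alive,v1) N2.N2=(suspect,v2)
Op 11: gossip N0<->N2 -> N0.N0=(dead,v2) N0.N1=(alive,v1) N0.N2=(suspect,v2) | N2.N0=(dead,v2) N2.N1=(alive,v1) N2.N2=(suspect,v2)
Op 12: gossip N1<->N0 -> N1.N0=(dead,v2) N1.N1=(alive,v1) N1.N2=(suspect,v2) | N0.N0=(dead,v2) N0.N1=(alive,v1) N0.N2=(suspect,v2)

Answer: N0=dead,2 N1=alive,1 N2=suspect,2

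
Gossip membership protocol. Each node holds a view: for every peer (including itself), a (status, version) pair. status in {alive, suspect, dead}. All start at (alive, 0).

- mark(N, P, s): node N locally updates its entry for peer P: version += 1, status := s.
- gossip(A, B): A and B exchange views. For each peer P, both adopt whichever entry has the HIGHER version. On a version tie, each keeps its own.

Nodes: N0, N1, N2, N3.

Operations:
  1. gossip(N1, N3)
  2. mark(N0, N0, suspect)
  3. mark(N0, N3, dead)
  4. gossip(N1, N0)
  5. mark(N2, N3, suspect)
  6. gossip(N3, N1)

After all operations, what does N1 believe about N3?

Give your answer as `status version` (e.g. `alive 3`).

Answer: dead 1

Derivation:
Op 1: gossip N1<->N3 -> N1.N0=(alive,v0) N1.N1=(alive,v0) N1.N2=(alive,v0) N1.N3=(alive,v0) | N3.N0=(alive,v0) N3.N1=(alive,v0) N3.N2=(alive,v0) N3.N3=(alive,v0)
Op 2: N0 marks N0=suspect -> (suspect,v1)
Op 3: N0 marks N3=dead -> (dead,v1)
Op 4: gossip N1<->N0 -> N1.N0=(suspect,v1) N1.N1=(alive,v0) N1.N2=(alive,v0) N1.N3=(dead,v1) | N0.N0=(suspect,v1) N0.N1=(alive,v0) N0.N2=(alive,v0) N0.N3=(dead,v1)
Op 5: N2 marks N3=suspect -> (suspect,v1)
Op 6: gossip N3<->N1 -> N3.N0=(suspect,v1) N3.N1=(alive,v0) N3.N2=(alive,v0) N3.N3=(dead,v1) | N1.N0=(suspect,v1) N1.N1=(alive,v0) N1.N2=(alive,v0) N1.N3=(dead,v1)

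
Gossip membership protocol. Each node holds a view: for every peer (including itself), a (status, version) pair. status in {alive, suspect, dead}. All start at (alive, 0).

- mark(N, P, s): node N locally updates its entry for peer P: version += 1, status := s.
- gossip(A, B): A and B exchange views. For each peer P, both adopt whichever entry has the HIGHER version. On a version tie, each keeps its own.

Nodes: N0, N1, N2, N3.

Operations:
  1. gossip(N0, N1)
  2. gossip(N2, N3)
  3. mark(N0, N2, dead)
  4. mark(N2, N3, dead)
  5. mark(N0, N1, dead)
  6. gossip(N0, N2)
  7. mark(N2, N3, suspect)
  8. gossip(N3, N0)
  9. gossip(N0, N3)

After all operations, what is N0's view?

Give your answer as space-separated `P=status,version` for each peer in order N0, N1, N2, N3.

Op 1: gossip N0<->N1 -> N0.N0=(alive,v0) N0.N1=(alive,v0) N0.N2=(alive,v0) N0.N3=(alive,v0) | N1.N0=(alive,v0) N1.N1=(alive,v0) N1.N2=(alive,v0) N1.N3=(alive,v0)
Op 2: gossip N2<->N3 -> N2.N0=(alive,v0) N2.N1=(alive,v0) N2.N2=(alive,v0) N2.N3=(alive,v0) | N3.N0=(alive,v0) N3.N1=(alive,v0) N3.N2=(alive,v0) N3.N3=(alive,v0)
Op 3: N0 marks N2=dead -> (dead,v1)
Op 4: N2 marks N3=dead -> (dead,v1)
Op 5: N0 marks N1=dead -> (dead,v1)
Op 6: gossip N0<->N2 -> N0.N0=(alive,v0) N0.N1=(dead,v1) N0.N2=(dead,v1) N0.N3=(dead,v1) | N2.N0=(alive,v0) N2.N1=(dead,v1) N2.N2=(dead,v1) N2.N3=(dead,v1)
Op 7: N2 marks N3=suspect -> (suspect,v2)
Op 8: gossip N3<->N0 -> N3.N0=(alive,v0) N3.N1=(dead,v1) N3.N2=(dead,v1) N3.N3=(dead,v1) | N0.N0=(alive,v0) N0.N1=(dead,v1) N0.N2=(dead,v1) N0.N3=(dead,v1)
Op 9: gossip N0<->N3 -> N0.N0=(alive,v0) N0.N1=(dead,v1) N0.N2=(dead,v1) N0.N3=(dead,v1) | N3.N0=(alive,v0) N3.N1=(dead,v1) N3.N2=(dead,v1) N3.N3=(dead,v1)

Answer: N0=alive,0 N1=dead,1 N2=dead,1 N3=dead,1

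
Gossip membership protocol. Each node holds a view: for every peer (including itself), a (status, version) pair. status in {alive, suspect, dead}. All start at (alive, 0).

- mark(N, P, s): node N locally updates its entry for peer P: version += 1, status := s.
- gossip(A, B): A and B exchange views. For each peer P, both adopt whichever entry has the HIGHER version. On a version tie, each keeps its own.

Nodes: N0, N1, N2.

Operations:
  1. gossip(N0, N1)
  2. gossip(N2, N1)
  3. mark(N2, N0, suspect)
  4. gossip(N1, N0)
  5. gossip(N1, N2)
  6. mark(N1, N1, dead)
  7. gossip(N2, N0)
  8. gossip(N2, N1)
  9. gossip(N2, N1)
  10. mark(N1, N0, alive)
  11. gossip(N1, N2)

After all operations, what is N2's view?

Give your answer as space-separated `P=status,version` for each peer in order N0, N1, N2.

Op 1: gossip N0<->N1 -> N0.N0=(alive,v0) N0.N1=(alive,v0) N0.N2=(alive,v0) | N1.N0=(alive,v0) N1.N1=(alive,v0) N1.N2=(alive,v0)
Op 2: gossip N2<->N1 -> N2.N0=(alive,v0) N2.N1=(alive,v0) N2.N2=(alive,v0) | N1.N0=(alive,v0) N1.N1=(alive,v0) N1.N2=(alive,v0)
Op 3: N2 marks N0=suspect -> (suspect,v1)
Op 4: gossip N1<->N0 -> N1.N0=(alive,v0) N1.N1=(alive,v0) N1.N2=(alive,v0) | N0.N0=(alive,v0) N0.N1=(alive,v0) N0.N2=(alive,v0)
Op 5: gossip N1<->N2 -> N1.N0=(suspect,v1) N1.N1=(alive,v0) N1.N2=(alive,v0) | N2.N0=(suspect,v1) N2.N1=(alive,v0) N2.N2=(alive,v0)
Op 6: N1 marks N1=dead -> (dead,v1)
Op 7: gossip N2<->N0 -> N2.N0=(suspect,v1) N2.N1=(alive,v0) N2.N2=(alive,v0) | N0.N0=(suspect,v1) N0.N1=(alive,v0) N0.N2=(alive,v0)
Op 8: gossip N2<->N1 -> N2.N0=(suspect,v1) N2.N1=(dead,v1) N2.N2=(alive,v0) | N1.N0=(suspect,v1) N1.N1=(dead,v1) N1.N2=(alive,v0)
Op 9: gossip N2<->N1 -> N2.N0=(suspect,v1) N2.N1=(dead,v1) N2.N2=(alive,v0) | N1.N0=(suspect,v1) N1.N1=(dead,v1) N1.N2=(alive,v0)
Op 10: N1 marks N0=alive -> (alive,v2)
Op 11: gossip N1<->N2 -> N1.N0=(alive,v2) N1.N1=(dead,v1) N1.N2=(alive,v0) | N2.N0=(alive,v2) N2.N1=(dead,v1) N2.N2=(alive,v0)

Answer: N0=alive,2 N1=dead,1 N2=alive,0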